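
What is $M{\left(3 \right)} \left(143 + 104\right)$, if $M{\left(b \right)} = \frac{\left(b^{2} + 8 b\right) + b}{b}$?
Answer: $2964$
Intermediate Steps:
$M{\left(b \right)} = \frac{b^{2} + 9 b}{b}$
$M{\left(3 \right)} \left(143 + 104\right) = \left(9 + 3\right) \left(143 + 104\right) = 12 \cdot 247 = 2964$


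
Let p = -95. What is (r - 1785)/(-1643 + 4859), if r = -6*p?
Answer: -405/1072 ≈ -0.37780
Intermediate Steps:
r = 570 (r = -6*(-95) = 570)
(r - 1785)/(-1643 + 4859) = (570 - 1785)/(-1643 + 4859) = -1215/3216 = -1215*1/3216 = -405/1072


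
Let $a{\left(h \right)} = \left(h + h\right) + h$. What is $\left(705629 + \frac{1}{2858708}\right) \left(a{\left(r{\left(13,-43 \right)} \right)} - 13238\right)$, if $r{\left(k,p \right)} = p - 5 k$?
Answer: $- \frac{13678546859785073}{1429354} \approx -9.5697 \cdot 10^{9}$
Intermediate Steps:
$a{\left(h \right)} = 3 h$ ($a{\left(h \right)} = 2 h + h = 3 h$)
$\left(705629 + \frac{1}{2858708}\right) \left(a{\left(r{\left(13,-43 \right)} \right)} - 13238\right) = \left(705629 + \frac{1}{2858708}\right) \left(3 \left(-43 - 65\right) - 13238\right) = \frac{2017187267333 \left(3 \left(-108\right) - 13238\right)}{2858708} = \frac{2017187267333 \left(-324 - 13238\right)}{2858708} = \frac{2017187267333}{2858708} \left(-13562\right) = - \frac{13678546859785073}{1429354}$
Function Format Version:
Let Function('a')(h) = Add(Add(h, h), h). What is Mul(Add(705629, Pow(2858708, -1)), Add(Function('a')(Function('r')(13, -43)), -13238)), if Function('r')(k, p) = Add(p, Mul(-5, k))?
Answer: Rational(-13678546859785073, 1429354) ≈ -9.5697e+9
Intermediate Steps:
Function('a')(h) = Mul(3, h) (Function('a')(h) = Add(Mul(2, h), h) = Mul(3, h))
Mul(Add(705629, Pow(2858708, -1)), Add(Function('a')(Function('r')(13, -43)), -13238)) = Mul(Add(705629, Pow(2858708, -1)), Add(Mul(3, Add(-43, Mul(-5, 13))), -13238)) = Mul(Add(705629, Rational(1, 2858708)), Add(Mul(3, Add(-43, -65)), -13238)) = Mul(Rational(2017187267333, 2858708), Add(Mul(3, -108), -13238)) = Mul(Rational(2017187267333, 2858708), Add(-324, -13238)) = Mul(Rational(2017187267333, 2858708), -13562) = Rational(-13678546859785073, 1429354)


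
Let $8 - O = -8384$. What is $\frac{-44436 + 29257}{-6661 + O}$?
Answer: $- \frac{15179}{1731} \approx -8.7689$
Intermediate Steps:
$O = 8392$ ($O = 8 - -8384 = 8 + 8384 = 8392$)
$\frac{-44436 + 29257}{-6661 + O} = \frac{-44436 + 29257}{-6661 + 8392} = - \frac{15179}{1731}$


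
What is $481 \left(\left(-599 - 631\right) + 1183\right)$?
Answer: $-22607$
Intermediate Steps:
$481 \left(\left(-599 - 631\right) + 1183\right) = 481 \left(-1230 + 1183\right) = 481 \left(-47\right) = -22607$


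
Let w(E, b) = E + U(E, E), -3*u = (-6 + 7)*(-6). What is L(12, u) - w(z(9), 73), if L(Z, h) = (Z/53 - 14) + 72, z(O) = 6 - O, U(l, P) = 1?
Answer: 3192/53 ≈ 60.226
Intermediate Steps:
u = 2 (u = -(-6 + 7)*(-6)/3 = -(-6)/3 = -⅓*(-6) = 2)
w(E, b) = 1 + E (w(E, b) = E + 1 = 1 + E)
L(Z, h) = 58 + Z/53 (L(Z, h) = (Z*(1/53) - 14) + 72 = (Z/53 - 14) + 72 = (-14 + Z/53) + 72 = 58 + Z/53)
L(12, u) - w(z(9), 73) = (58 + (1/53)*12) - (1 + (6 - 1*9)) = (58 + 12/53) - (1 + (6 - 9)) = 3086/53 - (1 - 3) = 3086/53 - 1*(-2) = 3086/53 + 2 = 3192/53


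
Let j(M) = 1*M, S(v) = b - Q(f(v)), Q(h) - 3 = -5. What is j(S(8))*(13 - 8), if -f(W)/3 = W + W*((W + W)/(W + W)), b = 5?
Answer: 35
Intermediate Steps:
f(W) = -6*W (f(W) = -3*(W + W*((W + W)/(W + W))) = -3*(W + W*((2*W)/((2*W)))) = -3*(W + W*((2*W)*(1/(2*W)))) = -3*(W + W*1) = -3*(W + W) = -6*W)
Q(h) = -2 (Q(h) = 3 - 5 = -2)
S(v) = 7 (S(v) = 5 - 1*(-2) = 5 + 2 = 7)
j(M) = M
j(S(8))*(13 - 8) = 7*(13 - 8) = 7*5 = 35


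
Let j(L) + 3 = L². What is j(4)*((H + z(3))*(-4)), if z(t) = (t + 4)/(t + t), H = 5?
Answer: -962/3 ≈ -320.67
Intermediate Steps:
z(t) = (4 + t)/(2*t) (z(t) = (4 + t)/((2*t)) = (4 + t)*(1/(2*t)) = (4 + t)/(2*t))
j(L) = -3 + L²
j(4)*((H + z(3))*(-4)) = (-3 + 4²)*((5 + (½)*(4 + 3)/3)*(-4)) = (-3 + 16)*((5 + (½)*(⅓)*7)*(-4)) = 13*((5 + 7/6)*(-4)) = 13*((37/6)*(-4)) = 13*(-74/3) = -962/3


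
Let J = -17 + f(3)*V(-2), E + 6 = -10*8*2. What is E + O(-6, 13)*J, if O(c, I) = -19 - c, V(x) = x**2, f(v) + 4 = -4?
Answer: 471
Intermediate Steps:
f(v) = -8 (f(v) = -4 - 4 = -8)
E = -166 (E = -6 - 10*8*2 = -6 - 80*2 = -6 - 160 = -166)
J = -49 (J = -17 - 8*(-2)**2 = -17 - 8*4 = -17 - 32 = -49)
E + O(-6, 13)*J = -166 + (-19 - 1*(-6))*(-49) = -166 + (-19 + 6)*(-49) = -166 - 13*(-49) = -166 + 637 = 471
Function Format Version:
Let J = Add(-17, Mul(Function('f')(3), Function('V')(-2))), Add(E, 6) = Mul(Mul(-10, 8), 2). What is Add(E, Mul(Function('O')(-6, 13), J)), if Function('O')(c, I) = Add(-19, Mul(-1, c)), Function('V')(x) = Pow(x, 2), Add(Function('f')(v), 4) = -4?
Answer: 471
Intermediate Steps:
Function('f')(v) = -8 (Function('f')(v) = Add(-4, -4) = -8)
E = -166 (E = Add(-6, Mul(Mul(-10, 8), 2)) = Add(-6, Mul(-80, 2)) = Add(-6, -160) = -166)
J = -49 (J = Add(-17, Mul(-8, Pow(-2, 2))) = Add(-17, Mul(-8, 4)) = Add(-17, -32) = -49)
Add(E, Mul(Function('O')(-6, 13), J)) = Add(-166, Mul(Add(-19, Mul(-1, -6)), -49)) = Add(-166, Mul(Add(-19, 6), -49)) = Add(-166, Mul(-13, -49)) = Add(-166, 637) = 471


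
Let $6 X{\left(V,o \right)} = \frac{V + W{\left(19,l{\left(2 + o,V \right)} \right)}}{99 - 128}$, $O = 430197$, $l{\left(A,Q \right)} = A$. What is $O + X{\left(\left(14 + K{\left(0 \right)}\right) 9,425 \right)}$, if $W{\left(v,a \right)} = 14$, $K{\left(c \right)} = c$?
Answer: $\frac{37427069}{87} \approx 4.302 \cdot 10^{5}$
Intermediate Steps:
$X{\left(V,o \right)} = - \frac{7}{87} - \frac{V}{174}$ ($X{\left(V,o \right)} = \frac{\left(V + 14\right) \frac{1}{99 - 128}}{6} = \frac{\left(14 + V\right) \frac{1}{-29}}{6} = \frac{\left(14 + V\right) \left(- \frac{1}{29}\right)}{6} = \frac{- \frac{14}{29} - \frac{V}{29}}{6} = - \frac{7}{87} - \frac{V}{174}$)
$O + X{\left(\left(14 + K{\left(0 \right)}\right) 9,425 \right)} = 430197 - \left(\frac{7}{87} + \frac{\left(14 + 0\right) 9}{174}\right) = 430197 - \left(\frac{7}{87} + \frac{14 \cdot 9}{174}\right) = 430197 - \frac{70}{87} = \frac{37427069}{87}$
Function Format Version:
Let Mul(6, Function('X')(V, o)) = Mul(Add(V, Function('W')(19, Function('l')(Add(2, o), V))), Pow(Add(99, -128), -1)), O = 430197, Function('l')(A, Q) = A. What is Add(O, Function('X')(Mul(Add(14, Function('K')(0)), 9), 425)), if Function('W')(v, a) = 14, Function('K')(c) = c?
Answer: Rational(37427069, 87) ≈ 4.3020e+5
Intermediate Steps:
Function('X')(V, o) = Add(Rational(-7, 87), Mul(Rational(-1, 174), V)) (Function('X')(V, o) = Mul(Rational(1, 6), Mul(Add(V, 14), Pow(Add(99, -128), -1))) = Mul(Rational(1, 6), Mul(Add(14, V), Pow(-29, -1))) = Mul(Rational(1, 6), Mul(Add(14, V), Rational(-1, 29))) = Mul(Rational(1, 6), Add(Rational(-14, 29), Mul(Rational(-1, 29), V))) = Add(Rational(-7, 87), Mul(Rational(-1, 174), V)))
Add(O, Function('X')(Mul(Add(14, Function('K')(0)), 9), 425)) = Add(430197, Add(Rational(-7, 87), Mul(Rational(-1, 174), Mul(Add(14, 0), 9)))) = Add(430197, Add(Rational(-7, 87), Mul(Rational(-1, 174), Mul(14, 9)))) = Add(430197, Add(Rational(-7, 87), Mul(Rational(-1, 174), 126))) = Add(430197, Add(Rational(-7, 87), Rational(-21, 29))) = Add(430197, Rational(-70, 87)) = Rational(37427069, 87)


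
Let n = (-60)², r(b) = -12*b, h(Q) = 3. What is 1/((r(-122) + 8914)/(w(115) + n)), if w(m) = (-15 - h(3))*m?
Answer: 765/5189 ≈ 0.14743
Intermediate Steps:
w(m) = -18*m (w(m) = (-15 - 1*3)*m = (-15 - 3)*m = -18*m)
n = 3600
1/((r(-122) + 8914)/(w(115) + n)) = 1/((-12*(-122) + 8914)/(-18*115 + 3600)) = 1/((1464 + 8914)/(-2070 + 3600)) = 1/(10378/1530) = 1/(10378*(1/1530)) = 1/(5189/765) = 765/5189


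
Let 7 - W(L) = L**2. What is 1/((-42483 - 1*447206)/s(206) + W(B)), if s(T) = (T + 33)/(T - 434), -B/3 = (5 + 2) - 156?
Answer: 239/63896414 ≈ 3.7404e-6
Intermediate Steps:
B = 447 (B = -3*((5 + 2) - 156) = -3*(7 - 156) = -3*(-149) = 447)
W(L) = 7 - L**2
s(T) = (33 + T)/(-434 + T)
1/((-42483 - 1*447206)/s(206) + W(B)) = 1/((-42483 - 1*447206)/(((33 + 206)/(-434 + 206))) + (7 - 1*447**2)) = 1/((-42483 - 447206)/((239/(-228))) + (7 - 1*199809)) = 1/(-489689/((-1/228*239)) + (7 - 199809)) = 1/(-489689/(-239/228) - 199802) = 1/(-489689*(-228/239) - 199802) = 1/(111649092/239 - 199802) = 1/(63896414/239) = 239/63896414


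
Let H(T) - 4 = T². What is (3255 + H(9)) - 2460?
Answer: 880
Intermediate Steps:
H(T) = 4 + T²
(3255 + H(9)) - 2460 = (3255 + (4 + 9²)) - 2460 = (3255 + (4 + 81)) - 2460 = (3255 + 85) - 2460 = 3340 - 2460 = 880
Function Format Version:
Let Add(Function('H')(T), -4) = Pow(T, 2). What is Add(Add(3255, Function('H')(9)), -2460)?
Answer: 880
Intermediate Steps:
Function('H')(T) = Add(4, Pow(T, 2))
Add(Add(3255, Function('H')(9)), -2460) = Add(Add(3255, Add(4, Pow(9, 2))), -2460) = Add(Add(3255, Add(4, 81)), -2460) = Add(Add(3255, 85), -2460) = Add(3340, -2460) = 880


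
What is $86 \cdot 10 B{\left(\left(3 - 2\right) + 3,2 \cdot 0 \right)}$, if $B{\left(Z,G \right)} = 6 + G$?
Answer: $5160$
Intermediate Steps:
$86 \cdot 10 B{\left(\left(3 - 2\right) + 3,2 \cdot 0 \right)} = 86 \cdot 10 \left(6 + 2 \cdot 0\right) = 860 \left(6 + 0\right) = 860 \cdot 6 = 5160$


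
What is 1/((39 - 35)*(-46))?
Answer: -1/184 ≈ -0.0054348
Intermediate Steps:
1/((39 - 35)*(-46)) = 1/(4*(-46)) = 1/(-184) = -1/184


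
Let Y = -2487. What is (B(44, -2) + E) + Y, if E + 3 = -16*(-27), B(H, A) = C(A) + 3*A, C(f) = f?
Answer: -2066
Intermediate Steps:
B(H, A) = 4*A (B(H, A) = A + 3*A = 4*A)
E = 429 (E = -3 - 16*(-27) = -3 + 432 = 429)
(B(44, -2) + E) + Y = (4*(-2) + 429) - 2487 = (-8 + 429) - 2487 = 421 - 2487 = -2066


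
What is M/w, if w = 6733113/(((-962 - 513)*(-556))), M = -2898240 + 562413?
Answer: -638537240900/2244371 ≈ -2.8451e+5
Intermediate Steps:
M = -2335827
w = 6733113/820100 (w = 6733113/((-1475*(-556))) = 6733113/820100 ≈ 8.2101)
M/w = -2335827/6733113/820100 = -2335827*820100/6733113 = -638537240900/2244371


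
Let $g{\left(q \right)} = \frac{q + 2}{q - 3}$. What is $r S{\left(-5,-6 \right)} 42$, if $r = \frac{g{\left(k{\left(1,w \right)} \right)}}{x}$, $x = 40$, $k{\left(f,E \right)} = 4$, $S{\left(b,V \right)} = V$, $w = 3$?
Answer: $- \frac{189}{5} \approx -37.8$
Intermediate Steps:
$g{\left(q \right)} = \frac{2 + q}{-3 + q}$
$r = \frac{3}{20}$ ($r = \frac{\frac{1}{-3 + 4} \left(2 + 4\right)}{40} = 1^{-1} \cdot 6 \cdot \frac{1}{40} = 1 \cdot 6 \cdot \frac{1}{40} = 6 \cdot \frac{1}{40} = \frac{3}{20} \approx 0.15$)
$r S{\left(-5,-6 \right)} 42 = \frac{3}{20} \left(-6\right) 42 = \left(- \frac{9}{10}\right) 42 = - \frac{189}{5}$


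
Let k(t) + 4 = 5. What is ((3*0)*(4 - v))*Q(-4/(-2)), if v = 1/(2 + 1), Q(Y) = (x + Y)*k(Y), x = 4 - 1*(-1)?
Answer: 0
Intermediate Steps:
k(t) = 1 (k(t) = -4 + 5 = 1)
x = 5 (x = 4 + 1 = 5)
Q(Y) = 5 + Y (Q(Y) = (5 + Y)*1 = 5 + Y)
v = 1/3 ≈ 0.33333
((3*0)*(4 - v))*Q(-4/(-2)) = ((3*0)*(4 - 1*1/3))*(5 - 4/(-2)) = (0*(4 - 1/3))*(5 - 4*(-1/2)) = (0*(11/3))*(5 + 2) = 0*7 = 0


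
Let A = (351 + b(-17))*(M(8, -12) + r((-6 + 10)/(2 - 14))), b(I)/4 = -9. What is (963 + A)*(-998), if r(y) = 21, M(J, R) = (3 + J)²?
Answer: -45601614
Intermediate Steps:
b(I) = -36 (b(I) = 4*(-9) = -36)
A = 44730 (A = (351 - 36)*((3 + 8)² + 21) = 315*(11² + 21) = 315*(121 + 21) = 315*142 = 44730)
(963 + A)*(-998) = (963 + 44730)*(-998) = 45693*(-998) = -45601614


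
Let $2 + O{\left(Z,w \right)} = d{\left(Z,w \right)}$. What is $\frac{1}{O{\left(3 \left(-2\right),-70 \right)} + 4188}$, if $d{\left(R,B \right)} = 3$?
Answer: $\frac{1}{4189} \approx 0.00023872$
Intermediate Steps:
$O{\left(Z,w \right)} = 1$ ($O{\left(Z,w \right)} = -2 + 3 = 1$)
$\frac{1}{O{\left(3 \left(-2\right),-70 \right)} + 4188} = \frac{1}{1 + 4188} = \frac{1}{4189}$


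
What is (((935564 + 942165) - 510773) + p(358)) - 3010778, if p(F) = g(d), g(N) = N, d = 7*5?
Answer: -1643787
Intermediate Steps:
d = 35
p(F) = 35
(((935564 + 942165) - 510773) + p(358)) - 3010778 = (((935564 + 942165) - 510773) + 35) - 3010778 = ((1877729 - 510773) + 35) - 3010778 = (1366956 + 35) - 3010778 = 1366991 - 3010778 = -1643787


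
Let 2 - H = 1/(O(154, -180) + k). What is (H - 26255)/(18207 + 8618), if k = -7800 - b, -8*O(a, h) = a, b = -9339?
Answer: -159591991/163069175 ≈ -0.97868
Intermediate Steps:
O(a, h) = -a/8
k = 1539 (k = -7800 - 1*(-9339) = -7800 + 9339 = 1539)
H = 12154/6079 (H = 2 - 1/(-⅛*154 + 1539) = 2 - 1/(-77/4 + 1539) = 2 - 1/6079/4 = 2 - 1*4/6079 = 2 - 4/6079 = 12154/6079 ≈ 1.9993)
(H - 26255)/(18207 + 8618) = (12154/6079 - 26255)/(18207 + 8618) = -159591991/6079/26825 = -159591991/6079*1/26825 = -159591991/163069175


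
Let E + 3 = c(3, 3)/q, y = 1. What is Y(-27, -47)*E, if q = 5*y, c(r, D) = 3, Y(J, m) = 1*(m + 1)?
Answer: 552/5 ≈ 110.40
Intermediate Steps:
Y(J, m) = 1 + m (Y(J, m) = 1*(1 + m) = 1 + m)
q = 5 (q = 5*1 = 5)
E = -12/5 (E = -3 + 3/5 = -3 + 3*(⅕) = -3 + ⅗ = -12/5 ≈ -2.4000)
Y(-27, -47)*E = (1 - 47)*(-12/5) = -46*(-12/5) = 552/5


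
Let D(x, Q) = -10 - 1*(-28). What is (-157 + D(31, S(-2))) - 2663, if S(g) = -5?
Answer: -2802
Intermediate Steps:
D(x, Q) = 18 (D(x, Q) = -10 + 28 = 18)
(-157 + D(31, S(-2))) - 2663 = (-157 + 18) - 2663 = -139 - 2663 = -2802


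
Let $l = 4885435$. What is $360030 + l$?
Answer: $5245465$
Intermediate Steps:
$360030 + l = 360030 + 4885435 = 5245465$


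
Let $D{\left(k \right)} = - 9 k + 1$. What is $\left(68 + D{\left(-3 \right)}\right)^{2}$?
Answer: $9216$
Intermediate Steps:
$D{\left(k \right)} = 1 - 9 k$
$\left(68 + D{\left(-3 \right)}\right)^{2} = \left(68 + \left(1 - -27\right)\right)^{2} = \left(68 + \left(1 + 27\right)\right)^{2} = \left(68 + 28\right)^{2} = 96^{2} = 9216$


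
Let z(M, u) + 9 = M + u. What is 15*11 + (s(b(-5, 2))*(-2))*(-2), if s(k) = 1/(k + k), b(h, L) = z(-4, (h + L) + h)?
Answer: 3463/21 ≈ 164.90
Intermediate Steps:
z(M, u) = -9 + M + u (z(M, u) = -9 + (M + u) = -9 + M + u)
b(h, L) = -13 + L + 2*h (b(h, L) = -9 - 4 + ((h + L) + h) = -9 - 4 + ((L + h) + h) = -9 - 4 + (L + 2*h) = -13 + L + 2*h)
s(k) = 1/(2*k)
15*11 + (s(b(-5, 2))*(-2))*(-2) = 15*11 + ((1/(2*(-13 + 2 + 2*(-5))))*(-2))*(-2) = 165 + ((1/(2*(-13 + 2 - 10)))*(-2))*(-2) = 165 + (((½)/(-21))*(-2))*(-2) = 165 + (((½)*(-1/21))*(-2))*(-2) = 165 - 1/42*(-2)*(-2) = 165 + (1/21)*(-2) = 165 - 2/21 = 3463/21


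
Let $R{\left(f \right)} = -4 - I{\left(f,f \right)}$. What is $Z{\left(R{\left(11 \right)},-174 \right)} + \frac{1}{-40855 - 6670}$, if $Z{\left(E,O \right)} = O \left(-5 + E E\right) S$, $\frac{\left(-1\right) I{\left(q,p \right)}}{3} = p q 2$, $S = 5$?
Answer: $- \frac{21553192493251}{47525} \approx -4.5351 \cdot 10^{8}$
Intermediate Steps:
$I{\left(q,p \right)} = - 6 p q$ ($I{\left(q,p \right)} = - 3 p q 2 = - 3 \cdot 2 p q = - 6 p q$)
$R{\left(f \right)} = -4 + 6 f^{2}$ ($R{\left(f \right)} = -4 - - 6 f f = -4 - - 6 f^{2} = -4 + 6 f^{2}$)
$Z{\left(E,O \right)} = 5 O \left(-5 + E^{2}\right)$ ($Z{\left(E,O \right)} = O \left(-5 + E E\right) 5 = O \left(-5 + E^{2}\right) 5 = 5 O \left(-5 + E^{2}\right)$)
$Z{\left(R{\left(11 \right)},-174 \right)} + \frac{1}{-40855 - 6670} = 5 \left(-174\right) \left(-5 + \left(-4 + 6 \cdot 11^{2}\right)^{2}\right) + \frac{1}{-40855 - 6670} = 5 \left(-174\right) \left(-5 + \left(-4 + 6 \cdot 121\right)^{2}\right) + \frac{1}{-47525} = 5 \left(-174\right) \left(-5 + \left(-4 + 726\right)^{2}\right) - \frac{1}{47525} = 5 \left(-174\right) \left(-5 + 722^{2}\right) - \frac{1}{47525} = 5 \left(-174\right) \left(-5 + 521284\right) - \frac{1}{47525} = 5 \left(-174\right) 521279 - \frac{1}{47525} = -453512730 - \frac{1}{47525} = - \frac{21553192493251}{47525}$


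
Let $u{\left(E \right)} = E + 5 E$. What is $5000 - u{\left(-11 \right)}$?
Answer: $5066$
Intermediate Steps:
$u{\left(E \right)} = 6 E$
$5000 - u{\left(-11 \right)} = 5000 - 6 \left(-11\right) = 5000 - -66 = 5000 + 66 = 5066$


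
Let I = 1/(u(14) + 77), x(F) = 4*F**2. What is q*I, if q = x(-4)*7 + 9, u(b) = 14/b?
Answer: 457/78 ≈ 5.8590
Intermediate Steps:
q = 457 (q = (4*(-4)**2)*7 + 9 = (4*16)*7 + 9 = 64*7 + 9 = 448 + 9 = 457)
I = 1/78 (I = 1/(14/14 + 77) = 1/(14*(1/14) + 77) = 1/(1 + 77) = 1/78 ≈ 0.012821)
q*I = 457*(1/78) = 457/78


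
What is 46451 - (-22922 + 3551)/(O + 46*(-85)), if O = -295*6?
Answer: 263822309/5680 ≈ 46448.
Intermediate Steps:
O = -1770
46451 - (-22922 + 3551)/(O + 46*(-85)) = 46451 - (-22922 + 3551)/(-1770 + 46*(-85)) = 46451 - (-19371)/(-1770 - 3910) = 46451 - (-19371)/(-5680) = 46451 - (-19371)*(-1)/5680 = 46451 - 1*19371/5680 = 46451 - 19371/5680 = 263822309/5680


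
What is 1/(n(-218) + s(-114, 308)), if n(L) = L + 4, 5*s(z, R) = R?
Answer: -5/762 ≈ -0.0065617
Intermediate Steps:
s(z, R) = R/5
n(L) = 4 + L
1/(n(-218) + s(-114, 308)) = 1/((4 - 218) + (⅕)*308) = 1/(-214 + 308/5) = 1/(-762/5) = -5/762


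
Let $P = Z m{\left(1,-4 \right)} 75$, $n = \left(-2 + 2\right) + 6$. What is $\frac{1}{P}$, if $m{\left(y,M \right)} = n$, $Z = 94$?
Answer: $\frac{1}{42300} \approx 2.3641 \cdot 10^{-5}$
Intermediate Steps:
$n = 6$ ($n = 0 + 6 = 6$)
$m{\left(y,M \right)} = 6$
$P = 42300$ ($P = 94 \cdot 6 \cdot 75 = 564 \cdot 75 = 42300$)
$\frac{1}{P} = \frac{1}{42300}$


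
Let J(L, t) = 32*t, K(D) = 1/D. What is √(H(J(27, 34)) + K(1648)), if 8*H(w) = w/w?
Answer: 3*√2369/412 ≈ 0.35441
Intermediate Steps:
H(w) = ⅛ (H(w) = (w/w)/8 = (⅛)*1 = ⅛)
√(H(J(27, 34)) + K(1648)) = √(⅛ + 1/1648) = √(207/1648) = 3*√2369/412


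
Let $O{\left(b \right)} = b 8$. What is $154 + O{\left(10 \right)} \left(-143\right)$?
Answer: $-11286$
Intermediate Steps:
$O{\left(b \right)} = 8 b$
$154 + O{\left(10 \right)} \left(-143\right) = 154 + 8 \cdot 10 \left(-143\right) = 154 + 80 \left(-143\right) = 154 - 11440 = -11286$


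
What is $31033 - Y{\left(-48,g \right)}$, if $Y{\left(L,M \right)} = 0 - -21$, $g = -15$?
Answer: $31012$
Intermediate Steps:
$Y{\left(L,M \right)} = 21$ ($Y{\left(L,M \right)} = 0 + 21 = 21$)
$31033 - Y{\left(-48,g \right)} = 31033 - 21 = 31012$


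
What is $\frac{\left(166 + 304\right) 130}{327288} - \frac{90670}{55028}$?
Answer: $- \frac{63252385}{43293279} \approx -1.461$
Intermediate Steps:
$\frac{\left(166 + 304\right) 130}{327288} - \frac{90670}{55028} = 470 \cdot 130 \cdot \frac{1}{327288} - \frac{45335}{27514} = 61100 \cdot \frac{1}{327288} - \frac{45335}{27514} = \frac{1175}{6294} - \frac{45335}{27514} = - \frac{63252385}{43293279}$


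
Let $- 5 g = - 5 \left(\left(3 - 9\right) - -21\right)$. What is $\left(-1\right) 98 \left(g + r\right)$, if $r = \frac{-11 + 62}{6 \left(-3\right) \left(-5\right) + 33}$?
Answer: $- \frac{61936}{41} \approx -1510.6$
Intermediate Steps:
$r = \frac{17}{41}$ ($r = \frac{51}{\left(-18\right) \left(-5\right) + 33} = \frac{51}{90 + 33} = \frac{51}{123} = 51 \cdot \frac{1}{123} = \frac{17}{41} \approx 0.41463$)
$g = 15$ ($g = - \frac{\left(-5\right) \left(\left(3 - 9\right) - -21\right)}{5} = - \frac{\left(-5\right) \left(\left(3 - 9\right) + 21\right)}{5} = - \frac{\left(-5\right) \left(-6 + 21\right)}{5} = - \frac{\left(-5\right) 15}{5} = \left(- \frac{1}{5}\right) \left(-75\right) = 15$)
$\left(-1\right) 98 \left(g + r\right) = \left(-1\right) 98 \left(15 + \frac{17}{41}\right) = \left(-98\right) \frac{632}{41} = - \frac{61936}{41}$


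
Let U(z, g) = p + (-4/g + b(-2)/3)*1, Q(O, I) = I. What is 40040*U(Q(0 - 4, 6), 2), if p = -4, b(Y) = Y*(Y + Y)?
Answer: -400400/3 ≈ -1.3347e+5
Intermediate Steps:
b(Y) = 2*Y² (b(Y) = Y*(2*Y) = 2*Y²)
U(z, g) = -4/3 - 4/g (U(z, g) = -4 + (-4/g + (2*(-2)²)/3)*1 = -4 + (-4/g + (2*4)*(⅓))*1 = -4 + (-4/g + 8*(⅓))*1 = -4 + (-4/g + 8/3)*1 = -4 + (8/3 - 4/g)*1 = -4 + (8/3 - 4/g) = -4/3 - 4/g)
40040*U(Q(0 - 4, 6), 2) = 40040*(-4/3 - 4/2) = 40040*(-4/3 - 4*½) = 40040*(-4/3 - 2) = 40040*(-10/3) = -400400/3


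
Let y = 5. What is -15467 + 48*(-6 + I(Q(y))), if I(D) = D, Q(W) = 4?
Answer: -15563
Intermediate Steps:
-15467 + 48*(-6 + I(Q(y))) = -15467 + 48*(-6 + 4) = -15467 + 48*(-2) = -15467 - 96 = -15563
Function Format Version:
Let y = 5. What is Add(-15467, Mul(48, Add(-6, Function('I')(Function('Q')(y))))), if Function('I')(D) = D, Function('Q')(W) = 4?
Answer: -15563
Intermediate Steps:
Add(-15467, Mul(48, Add(-6, Function('I')(Function('Q')(y))))) = Add(-15467, Mul(48, Add(-6, 4))) = Add(-15467, Mul(48, -2)) = Add(-15467, -96) = -15563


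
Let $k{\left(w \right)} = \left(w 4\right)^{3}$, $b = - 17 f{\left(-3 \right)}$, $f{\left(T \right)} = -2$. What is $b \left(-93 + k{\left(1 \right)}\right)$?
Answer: $-986$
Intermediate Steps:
$b = 34$ ($b = \left(-17\right) \left(-2\right) = 34$)
$k{\left(w \right)} = 64 w^{3}$ ($k{\left(w \right)} = \left(4 w\right)^{3} = 64 w^{3}$)
$b \left(-93 + k{\left(1 \right)}\right) = 34 \left(-93 + 64 \cdot 1^{3}\right) = 34 \left(-93 + 64 \cdot 1\right) = 34 \left(-93 + 64\right) = 34 \left(-29\right) = -986$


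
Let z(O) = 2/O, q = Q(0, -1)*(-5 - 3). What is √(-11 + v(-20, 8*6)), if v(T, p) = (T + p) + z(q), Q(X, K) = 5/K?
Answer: √1705/10 ≈ 4.1292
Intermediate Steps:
q = 40 (q = (5/(-1))*(-5 - 3) = (5*(-1))*(-8) = -5*(-8) = 40)
v(T, p) = 1/20 + T + p (v(T, p) = (T + p) + 2/40 = (T + p) + 2*(1/40) = (T + p) + 1/20 = 1/20 + T + p)
√(-11 + v(-20, 8*6)) = √(-11 + (1/20 - 20 + 8*6)) = √(-11 + (1/20 - 20 + 48)) = √(-11 + 561/20) = √(341/20) = √1705/10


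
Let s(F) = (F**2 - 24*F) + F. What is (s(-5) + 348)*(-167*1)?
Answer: -81496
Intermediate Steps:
s(F) = F**2 - 23*F
(s(-5) + 348)*(-167*1) = (-5*(-23 - 5) + 348)*(-167*1) = (-5*(-28) + 348)*(-167) = (140 + 348)*(-167) = 488*(-167) = -81496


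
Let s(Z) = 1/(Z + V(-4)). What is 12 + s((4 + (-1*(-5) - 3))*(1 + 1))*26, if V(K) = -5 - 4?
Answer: 62/3 ≈ 20.667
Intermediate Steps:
V(K) = -9
s(Z) = 1/(-9 + Z) (s(Z) = 1/(Z - 9) = 1/(-9 + Z))
12 + s((4 + (-1*(-5) - 3))*(1 + 1))*26 = 12 + 26/(-9 + (4 + (-1*(-5) - 3))*(1 + 1)) = 12 + 26/(-9 + (4 + (5 - 3))*2) = 12 + 26/(-9 + (4 + 2)*2) = 12 + 26/(-9 + 6*2) = 12 + 26/(-9 + 12) = 12 + 26/3 = 62/3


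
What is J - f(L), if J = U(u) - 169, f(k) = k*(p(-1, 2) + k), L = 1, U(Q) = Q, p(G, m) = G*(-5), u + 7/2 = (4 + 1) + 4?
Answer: -339/2 ≈ -169.50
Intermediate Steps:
u = 11/2 (u = -7/2 + ((4 + 1) + 4) = -7/2 + (5 + 4) = -7/2 + 9 = 11/2 ≈ 5.5000)
p(G, m) = -5*G
f(k) = k*(5 + k) (f(k) = k*(-5*(-1) + k) = k*(5 + k))
J = -327/2 (J = 11/2 - 169 = -327/2 ≈ -163.50)
J - f(L) = -327/2 - (5 + 1) = -327/2 - 6 = -339/2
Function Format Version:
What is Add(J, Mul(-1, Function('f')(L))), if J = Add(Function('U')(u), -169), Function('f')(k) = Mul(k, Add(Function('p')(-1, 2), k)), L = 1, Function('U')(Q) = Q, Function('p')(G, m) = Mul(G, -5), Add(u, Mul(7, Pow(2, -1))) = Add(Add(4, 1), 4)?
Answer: Rational(-339, 2) ≈ -169.50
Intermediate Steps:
u = Rational(11, 2) (u = Add(Rational(-7, 2), Add(Add(4, 1), 4)) = Add(Rational(-7, 2), Add(5, 4)) = Add(Rational(-7, 2), 9) = Rational(11, 2) ≈ 5.5000)
Function('p')(G, m) = Mul(-5, G)
Function('f')(k) = Mul(k, Add(5, k)) (Function('f')(k) = Mul(k, Add(Mul(-5, -1), k)) = Mul(k, Add(5, k)))
J = Rational(-327, 2) (J = Add(Rational(11, 2), -169) = Rational(-327, 2) ≈ -163.50)
Add(J, Mul(-1, Function('f')(L))) = Add(Rational(-327, 2), Mul(-1, Mul(1, Add(5, 1)))) = Add(Rational(-327, 2), Mul(-1, Mul(1, 6))) = Add(Rational(-327, 2), Mul(-1, 6)) = Add(Rational(-327, 2), -6) = Rational(-339, 2)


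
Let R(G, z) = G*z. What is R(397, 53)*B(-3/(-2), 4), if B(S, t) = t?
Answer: 84164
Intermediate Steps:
R(397, 53)*B(-3/(-2), 4) = (397*53)*4 = 21041*4 = 84164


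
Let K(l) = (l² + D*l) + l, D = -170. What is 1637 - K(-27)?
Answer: -3655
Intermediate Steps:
K(l) = l² - 169*l (K(l) = (l² - 170*l) + l = l² - 169*l)
1637 - K(-27) = 1637 - (-27)*(-169 - 27) = 1637 - (-27)*(-196) = 1637 - 1*5292 = 1637 - 5292 = -3655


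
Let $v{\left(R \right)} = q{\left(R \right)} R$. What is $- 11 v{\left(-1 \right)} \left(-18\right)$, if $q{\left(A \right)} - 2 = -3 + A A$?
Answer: $0$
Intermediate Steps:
$q{\left(A \right)} = -1 + A^{2}$ ($q{\left(A \right)} = 2 + \left(-3 + A A\right) = 2 + \left(-3 + A^{2}\right) = -1 + A^{2}$)
$v{\left(R \right)} = R \left(-1 + R^{2}\right)$ ($v{\left(R \right)} = \left(-1 + R^{2}\right) R = R \left(-1 + R^{2}\right)$)
$- 11 v{\left(-1 \right)} \left(-18\right) = - 11 \left(\left(-1\right)^{3} - -1\right) \left(-18\right) = - 11 \left(-1 + 1\right) \left(-18\right) = \left(-11\right) 0 \left(-18\right) = 0 \left(-18\right) = 0$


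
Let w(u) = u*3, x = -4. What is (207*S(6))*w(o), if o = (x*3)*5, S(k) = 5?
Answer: -186300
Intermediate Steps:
o = -60 (o = -4*3*5 = -12*5 = -60)
w(u) = 3*u
(207*S(6))*w(o) = (207*5)*(3*(-60)) = 1035*(-180) = -186300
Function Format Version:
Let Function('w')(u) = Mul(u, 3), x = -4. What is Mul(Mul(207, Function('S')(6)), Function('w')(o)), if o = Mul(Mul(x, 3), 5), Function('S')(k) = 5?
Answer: -186300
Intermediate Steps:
o = -60 (o = Mul(Mul(-4, 3), 5) = Mul(-12, 5) = -60)
Function('w')(u) = Mul(3, u)
Mul(Mul(207, Function('S')(6)), Function('w')(o)) = Mul(Mul(207, 5), Mul(3, -60)) = Mul(1035, -180) = -186300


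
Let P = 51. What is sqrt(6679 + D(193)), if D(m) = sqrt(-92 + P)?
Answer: sqrt(6679 + I*sqrt(41)) ≈ 81.725 + 0.0392*I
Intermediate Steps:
D(m) = I*sqrt(41) (D(m) = sqrt(-92 + 51) = sqrt(-41) = I*sqrt(41))
sqrt(6679 + D(193)) = sqrt(6679 + I*sqrt(41))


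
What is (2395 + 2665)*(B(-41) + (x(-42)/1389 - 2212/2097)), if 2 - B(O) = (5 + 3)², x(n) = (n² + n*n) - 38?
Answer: -297432507680/970911 ≈ -3.0634e+5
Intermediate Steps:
x(n) = -38 + 2*n² (x(n) = (n² + n²) - 38 = 2*n² - 38 = -38 + 2*n²)
B(O) = -62 (B(O) = 2 - (5 + 3)² = 2 - 1*8² = 2 - 1*64 = 2 - 64 = -62)
(2395 + 2665)*(B(-41) + (x(-42)/1389 - 2212/2097)) = (2395 + 2665)*(-62 + ((-38 + 2*(-42)²)/1389 - 2212/2097)) = 5060*(-62 + ((-38 + 2*1764)*(1/1389) - 2212*1/2097)) = 5060*(-62 + ((-38 + 3528)*(1/1389) - 2212/2097)) = 5060*(-62 + (3490*(1/1389) - 2212/2097)) = 5060*(-62 + (3490/1389 - 2212/2097)) = 5060*(-62 + 1415354/970911) = 5060*(-58781128/970911) = -297432507680/970911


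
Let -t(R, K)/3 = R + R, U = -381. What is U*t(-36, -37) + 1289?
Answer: -81007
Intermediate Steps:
t(R, K) = -6*R (t(R, K) = -3*(R + R) = -6*R)
U*t(-36, -37) + 1289 = -(-2286)*(-36) + 1289 = -381*216 + 1289 = -82296 + 1289 = -81007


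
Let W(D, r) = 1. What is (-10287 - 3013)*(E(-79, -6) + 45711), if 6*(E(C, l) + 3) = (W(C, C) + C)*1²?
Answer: -607743500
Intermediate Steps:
E(C, l) = -17/6 + C/6 (E(C, l) = -3 + ((1 + C)*1²)/6 = -3 + ((1 + C)*1)/6 = -3 + (1 + C)/6 = -3 + (⅙ + C/6) = -17/6 + C/6)
(-10287 - 3013)*(E(-79, -6) + 45711) = (-10287 - 3013)*((-17/6 + (⅙)*(-79)) + 45711) = -13300*((-17/6 - 79/6) + 45711) = -13300*(-16 + 45711) = -13300*45695 = -607743500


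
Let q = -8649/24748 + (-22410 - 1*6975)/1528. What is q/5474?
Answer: -185108913/51749750864 ≈ -0.0035770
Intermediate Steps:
q = -185108913/9453736 (q = -8649*1/24748 + (-22410 - 6975)*(1/1528) = -8649/24748 - 29385*1/1528 = -8649/24748 - 29385/1528 = -185108913/9453736 ≈ -19.581)
q/5474 = -185108913/9453736/5474 = -185108913/9453736*1/5474 = -185108913/51749750864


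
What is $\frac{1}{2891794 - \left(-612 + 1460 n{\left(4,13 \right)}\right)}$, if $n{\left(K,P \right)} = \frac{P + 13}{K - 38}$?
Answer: $\frac{17}{49189882} \approx 3.456 \cdot 10^{-7}$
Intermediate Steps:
$n{\left(K,P \right)} = \frac{13 + P}{-38 + K}$
$\frac{1}{2891794 - \left(-612 + 1460 n{\left(4,13 \right)}\right)} = \frac{1}{2891794 - \left(-612 + 1460 \frac{13 + 13}{-38 + 4}\right)} = \frac{1}{2891794 - \left(-612 + 1460 \frac{1}{-34} \cdot 26\right)} = \frac{1}{2891794 - \left(-612 + 1460 \left(\left(- \frac{1}{34}\right) 26\right)\right)} = \frac{1}{2891794 + \left(612 - - \frac{18980}{17}\right)} = \frac{1}{2891794 + \left(612 + \frac{18980}{17}\right)} = \frac{1}{2891794 + \frac{29384}{17}} = \frac{1}{\frac{49189882}{17}} = \frac{17}{49189882}$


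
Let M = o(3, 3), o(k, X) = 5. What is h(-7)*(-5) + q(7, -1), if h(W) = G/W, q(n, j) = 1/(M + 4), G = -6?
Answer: -263/63 ≈ -4.1746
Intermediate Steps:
M = 5
q(n, j) = 1/9 (q(n, j) = 1/(5 + 4) = 1/9)
h(W) = -6/W
h(-7)*(-5) + q(7, -1) = -6/(-7)*(-5) + 1/9 = -6*(-1/7)*(-5) + 1/9 = (6/7)*(-5) + 1/9 = -30/7 + 1/9 = -263/63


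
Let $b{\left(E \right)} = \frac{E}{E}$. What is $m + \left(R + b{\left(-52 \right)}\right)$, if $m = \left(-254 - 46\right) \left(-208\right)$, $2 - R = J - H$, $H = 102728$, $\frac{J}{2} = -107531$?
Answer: $380193$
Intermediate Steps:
$J = -215062$ ($J = 2 \left(-107531\right) = -215062$)
$b{\left(E \right)} = 1$
$R = 317792$ ($R = 2 - \left(-215062 - 102728\right) = 2 - -317790 = 2 + 317790 = 317792$)
$m = 62400$ ($m = \left(-254 - 46\right) \left(-208\right) = \left(-300\right) \left(-208\right) = 62400$)
$m + \left(R + b{\left(-52 \right)}\right) = 62400 + \left(317792 + 1\right) = 62400 + 317793 = 380193$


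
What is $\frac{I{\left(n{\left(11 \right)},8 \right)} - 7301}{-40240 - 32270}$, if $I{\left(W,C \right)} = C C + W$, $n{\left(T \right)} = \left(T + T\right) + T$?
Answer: $\frac{3602}{36255} \approx 0.099352$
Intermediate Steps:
$n{\left(T \right)} = 3 T$ ($n{\left(T \right)} = 2 T + T = 3 T$)
$I{\left(W,C \right)} = W + C^{2}$ ($I{\left(W,C \right)} = C^{2} + W = W + C^{2}$)
$\frac{I{\left(n{\left(11 \right)},8 \right)} - 7301}{-40240 - 32270} = \frac{\left(3 \cdot 11 + 8^{2}\right) - 7301}{-40240 - 32270} = \frac{\left(33 + 64\right) - 7301}{-72510} = \left(97 - 7301\right) \left(- \frac{1}{72510}\right) = \left(-7204\right) \left(- \frac{1}{72510}\right) = \frac{3602}{36255}$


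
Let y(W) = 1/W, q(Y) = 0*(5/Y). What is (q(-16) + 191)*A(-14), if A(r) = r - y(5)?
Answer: -13561/5 ≈ -2712.2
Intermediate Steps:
q(Y) = 0
A(r) = -⅕ + r (A(r) = r - 1/5 = r - 1*⅕ = r - ⅕ = -⅕ + r)
(q(-16) + 191)*A(-14) = (0 + 191)*(-⅕ - 14) = 191*(-71/5) = -13561/5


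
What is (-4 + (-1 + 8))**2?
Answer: 9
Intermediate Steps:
(-4 + (-1 + 8))**2 = (-4 + 7)**2 = 3**2 = 9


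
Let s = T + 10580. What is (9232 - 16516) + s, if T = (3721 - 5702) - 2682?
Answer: -1367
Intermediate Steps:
T = -4663 (T = -1981 - 2682 = -4663)
s = 5917 (s = -4663 + 10580 = 5917)
(9232 - 16516) + s = (9232 - 16516) + 5917 = -7284 + 5917 = -1367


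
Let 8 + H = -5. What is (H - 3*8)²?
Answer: 1369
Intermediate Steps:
H = -13 (H = -8 - 5 = -13)
(H - 3*8)² = (-13 - 3*8)² = (-13 - 24)² = (-37)² = 1369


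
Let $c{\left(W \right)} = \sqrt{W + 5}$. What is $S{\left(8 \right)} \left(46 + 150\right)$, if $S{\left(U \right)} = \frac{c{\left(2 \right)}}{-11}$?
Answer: $- \frac{196 \sqrt{7}}{11} \approx -47.142$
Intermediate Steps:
$c{\left(W \right)} = \sqrt{5 + W}$
$S{\left(U \right)} = - \frac{\sqrt{7}}{11}$ ($S{\left(U \right)} = \frac{\sqrt{5 + 2}}{-11} = \sqrt{7} \left(- \frac{1}{11}\right) = - \frac{\sqrt{7}}{11}$)
$S{\left(8 \right)} \left(46 + 150\right) = - \frac{\sqrt{7}}{11} \left(46 + 150\right) = - \frac{\sqrt{7}}{11} \cdot 196 = - \frac{196 \sqrt{7}}{11}$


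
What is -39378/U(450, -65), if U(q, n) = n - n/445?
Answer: 584107/962 ≈ 607.18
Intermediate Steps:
U(q, n) = 444*n/445 (U(q, n) = n - n/445 = 444*n/445)
-39378/U(450, -65) = -39378/((444/445)*(-65)) = -39378/(-5772/89) = -39378*(-89/5772) = 584107/962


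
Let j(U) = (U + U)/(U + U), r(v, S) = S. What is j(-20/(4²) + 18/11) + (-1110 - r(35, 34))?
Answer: -1143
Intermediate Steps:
j(U) = 1 (j(U) = (2*U)/((2*U)) = (2*U)*(1/(2*U)) = 1)
j(-20/(4²) + 18/11) + (-1110 - r(35, 34)) = 1 + (-1110 - 1*34) = 1 + (-1110 - 34) = 1 - 1144 = -1143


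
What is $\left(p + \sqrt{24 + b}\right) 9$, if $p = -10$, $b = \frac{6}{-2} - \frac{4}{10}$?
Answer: $-90 + \frac{9 \sqrt{515}}{5} \approx -49.151$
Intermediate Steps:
$b = - \frac{17}{5}$ ($b = 6 \left(- \frac{1}{2}\right) - \frac{2}{5} = -3 - \frac{2}{5} = - \frac{17}{5} \approx -3.4$)
$\left(p + \sqrt{24 + b}\right) 9 = \left(-10 + \sqrt{24 - \frac{17}{5}}\right) 9 = \left(-10 + \sqrt{\frac{103}{5}}\right) 9 = \left(-10 + \frac{\sqrt{515}}{5}\right) 9 = -90 + \frac{9 \sqrt{515}}{5}$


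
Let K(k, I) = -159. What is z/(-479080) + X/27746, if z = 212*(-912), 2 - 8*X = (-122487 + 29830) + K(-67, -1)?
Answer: 5461464277/6646276840 ≈ 0.82173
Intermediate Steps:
X = 46409/4 (X = 1/4 - ((-122487 + 29830) - 159)/8 = 1/4 - (-92657 - 159)/8 = 1/4 - 1/8*(-92816) = 1/4 + 11602 = 46409/4 ≈ 11602.)
z = -193344
z/(-479080) + X/27746 = -193344/(-479080) + (46409/4)/27746 = -193344*(-1/479080) + (46409/4)*(1/27746) = 24168/59885 + 46409/110984 = 5461464277/6646276840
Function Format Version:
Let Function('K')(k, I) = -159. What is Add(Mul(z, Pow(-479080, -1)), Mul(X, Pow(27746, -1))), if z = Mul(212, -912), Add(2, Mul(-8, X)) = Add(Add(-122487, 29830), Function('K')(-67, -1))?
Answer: Rational(5461464277, 6646276840) ≈ 0.82173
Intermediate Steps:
X = Rational(46409, 4) (X = Add(Rational(1, 4), Mul(Rational(-1, 8), Add(Add(-122487, 29830), -159))) = Add(Rational(1, 4), Mul(Rational(-1, 8), Add(-92657, -159))) = Add(Rational(1, 4), Mul(Rational(-1, 8), -92816)) = Add(Rational(1, 4), 11602) = Rational(46409, 4) ≈ 11602.)
z = -193344
Add(Mul(z, Pow(-479080, -1)), Mul(X, Pow(27746, -1))) = Add(Mul(-193344, Pow(-479080, -1)), Mul(Rational(46409, 4), Pow(27746, -1))) = Add(Mul(-193344, Rational(-1, 479080)), Mul(Rational(46409, 4), Rational(1, 27746))) = Add(Rational(24168, 59885), Rational(46409, 110984)) = Rational(5461464277, 6646276840)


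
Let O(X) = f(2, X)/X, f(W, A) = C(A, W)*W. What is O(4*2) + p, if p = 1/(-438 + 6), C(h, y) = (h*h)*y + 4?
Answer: 14255/432 ≈ 32.998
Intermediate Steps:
C(h, y) = 4 + y*h² (C(h, y) = h²*y + 4 = y*h² + 4 = 4 + y*h²)
f(W, A) = W*(4 + W*A²) (f(W, A) = (4 + W*A²)*W = W*(4 + W*A²))
p = -1/432 (p = 1/(-432) = -1/432 ≈ -0.0023148)
O(X) = (8 + 4*X²)/X (O(X) = (2*(4 + 2*X²))/X = (8 + 4*X²)/X)
O(4*2) + p = (4*(4*2) + 8/((4*2))) - 1/432 = (4*8 + 8/8) - 1/432 = (32 + 8*(⅛)) - 1/432 = (32 + 1) - 1/432 = 33 - 1/432 = 14255/432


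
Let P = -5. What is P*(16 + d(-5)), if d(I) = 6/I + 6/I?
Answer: -68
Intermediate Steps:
d(I) = 12/I
P*(16 + d(-5)) = -5*(16 + 12/(-5)) = -5*(16 + 12*(-1/5)) = -5*(16 - 12/5) = -5*68/5 = -68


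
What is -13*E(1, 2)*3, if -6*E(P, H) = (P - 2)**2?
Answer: 13/2 ≈ 6.5000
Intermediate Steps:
E(P, H) = -(-2 + P)**2/6 (E(P, H) = -(P - 2)**2/6 = -(-2 + P)**2/6)
-13*E(1, 2)*3 = -(-13)*(-2 + 1)**2/6*3 = -(-13)*(-1)**2/6*3 = -(-13)/6*3 = -13*(-1/6)*3 = (13/6)*3 = 13/2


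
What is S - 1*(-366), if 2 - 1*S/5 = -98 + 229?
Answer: -279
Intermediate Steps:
S = -645 (S = 10 - 5*(-98 + 229) = 10 - 5*131 = 10 - 655 = -645)
S - 1*(-366) = -645 - 1*(-366) = -645 + 366 = -279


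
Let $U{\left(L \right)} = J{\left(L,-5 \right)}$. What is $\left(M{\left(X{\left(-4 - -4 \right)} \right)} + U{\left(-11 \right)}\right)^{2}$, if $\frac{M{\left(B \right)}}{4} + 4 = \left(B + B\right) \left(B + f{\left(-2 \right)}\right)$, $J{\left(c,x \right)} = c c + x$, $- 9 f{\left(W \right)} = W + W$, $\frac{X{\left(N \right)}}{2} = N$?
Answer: $10000$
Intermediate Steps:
$X{\left(N \right)} = 2 N$
$f{\left(W \right)} = - \frac{2 W}{9}$ ($f{\left(W \right)} = - \frac{W + W}{9} = - \frac{2 W}{9}$)
$J{\left(c,x \right)} = x + c^{2}$ ($J{\left(c,x \right)} = c^{2} + x = x + c^{2}$)
$U{\left(L \right)} = -5 + L^{2}$
$M{\left(B \right)} = -16 + 8 B \left(\frac{4}{9} + B\right)$ ($M{\left(B \right)} = -16 + 4 \left(B + B\right) \left(B - - \frac{4}{9}\right) = -16 + 4 \cdot 2 B \left(B + \frac{4}{9}\right) = -16 + 4 \cdot 2 B \left(\frac{4}{9} + B\right) = -16 + 8 B \left(\frac{4}{9} + B\right)$)
$\left(M{\left(X{\left(-4 - -4 \right)} \right)} + U{\left(-11 \right)}\right)^{2} = \left(\left(-16 + 8 \left(2 \left(-4 - -4\right)\right)^{2} + \frac{32 \cdot 2 \left(-4 - -4\right)}{9}\right) - \left(5 - \left(-11\right)^{2}\right)\right)^{2} = \left(\left(-16 + 8 \left(2 \left(-4 + 4\right)\right)^{2} + \frac{32 \cdot 2 \left(-4 + 4\right)}{9}\right) + \left(-5 + 121\right)\right)^{2} = \left(\left(-16 + 8 \left(2 \cdot 0\right)^{2} + \frac{32 \cdot 2 \cdot 0}{9}\right) + 116\right)^{2} = \left(\left(-16 + 8 \cdot 0^{2} + \frac{32}{9} \cdot 0\right) + 116\right)^{2} = \left(\left(-16 + 8 \cdot 0 + 0\right) + 116\right)^{2} = \left(\left(-16 + 0 + 0\right) + 116\right)^{2} = \left(-16 + 116\right)^{2} = 100^{2} = 10000$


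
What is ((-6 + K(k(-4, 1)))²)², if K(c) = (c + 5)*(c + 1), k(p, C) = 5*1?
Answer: 8503056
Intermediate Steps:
k(p, C) = 5
K(c) = (1 + c)*(5 + c) (K(c) = (5 + c)*(1 + c) = (1 + c)*(5 + c))
((-6 + K(k(-4, 1)))²)² = ((-6 + (5 + 5² + 6*5))²)² = ((-6 + (5 + 25 + 30))²)² = ((-6 + 60)²)² = (54²)² = 2916² = 8503056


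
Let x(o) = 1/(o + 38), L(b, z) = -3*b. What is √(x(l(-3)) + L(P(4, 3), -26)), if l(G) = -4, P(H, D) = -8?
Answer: √27778/34 ≈ 4.9020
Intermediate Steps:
x(o) = 1/(38 + o)
√(x(l(-3)) + L(P(4, 3), -26)) = √(1/(38 - 4) - 3*(-8)) = √(1/34 + 24) = √(817/34) = √27778/34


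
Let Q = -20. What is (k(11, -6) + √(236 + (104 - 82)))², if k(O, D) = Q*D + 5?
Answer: (125 + √258)² ≈ 19899.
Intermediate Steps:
k(O, D) = 5 - 20*D (k(O, D) = -20*D + 5 = 5 - 20*D)
(k(11, -6) + √(236 + (104 - 82)))² = ((5 - 20*(-6)) + √(236 + (104 - 82)))² = ((5 + 120) + √(236 + 22))² = (125 + √258)²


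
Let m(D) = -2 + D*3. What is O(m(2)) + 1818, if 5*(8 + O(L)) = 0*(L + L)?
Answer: 1810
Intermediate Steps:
m(D) = -2 + 3*D
O(L) = -8 (O(L) = -8 + (0*(L + L))/5 = -8 + (0*(2*L))/5 = -8 + (1/5)*0 = -8 + 0 = -8)
O(m(2)) + 1818 = -8 + 1818 = 1810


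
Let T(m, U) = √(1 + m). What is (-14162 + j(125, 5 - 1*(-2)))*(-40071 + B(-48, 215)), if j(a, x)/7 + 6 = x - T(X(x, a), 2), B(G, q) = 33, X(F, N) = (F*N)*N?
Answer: 566737890 + 2242128*√1709 ≈ 6.5943e+8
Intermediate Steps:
X(F, N) = F*N²
j(a, x) = -42 - 7*√(1 + x*a²) + 7*x (j(a, x) = -42 + 7*(x - √(1 + x*a²)) = -42 + (-7*√(1 + x*a²) + 7*x) = -42 - 7*√(1 + x*a²) + 7*x)
(-14162 + j(125, 5 - 1*(-2)))*(-40071 + B(-48, 215)) = (-14162 + (-42 - 7*√(1 + (5 - 1*(-2))*125²) + 7*(5 - 1*(-2))))*(-40071 + 33) = (-14162 + (-42 - 7*√(1 + (5 + 2)*15625) + 7*(5 + 2)))*(-40038) = (-14162 + (-42 - 7*√(1 + 7*15625) + 7*7))*(-40038) = (-14162 + (-42 - 7*√(1 + 109375) + 49))*(-40038) = (-14162 + (-42 - 56*√1709 + 49))*(-40038) = (-14162 + (7 - 56*√1709))*(-40038) = (-14155 - 56*√1709)*(-40038) = 566737890 + 2242128*√1709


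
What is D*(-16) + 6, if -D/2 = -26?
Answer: -826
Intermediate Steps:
D = 52 (D = -2*(-26) = 52)
D*(-16) + 6 = 52*(-16) + 6 = -832 + 6 = -826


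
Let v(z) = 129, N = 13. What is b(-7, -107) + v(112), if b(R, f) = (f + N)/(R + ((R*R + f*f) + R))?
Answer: 740671/5742 ≈ 128.99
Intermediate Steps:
b(R, f) = (13 + f)/(R² + f² + 2*R) (b(R, f) = (f + 13)/(R + ((R*R + f*f) + R)) = (13 + f)/(R + ((R² + f²) + R)) = (13 + f)/(R + (R + R² + f²)) = (13 + f)/(R² + f² + 2*R))
b(-7, -107) + v(112) = (13 - 107)/((-7)² + (-107)² + 2*(-7)) + 129 = -94/(49 + 11449 - 14) + 129 = -94/11484 + 129 = (1/11484)*(-94) + 129 = -47/5742 + 129 = 740671/5742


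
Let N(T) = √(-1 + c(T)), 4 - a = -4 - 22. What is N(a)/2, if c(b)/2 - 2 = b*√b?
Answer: √(3 + 60*√30)/2 ≈ 9.1054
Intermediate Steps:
a = 30 (a = 4 - (-4 - 22) = 4 - 1*(-26) = 4 + 26 = 30)
c(b) = 4 + 2*b^(3/2) (c(b) = 4 + 2*(b*√b) = 4 + 2*b^(3/2))
N(T) = √(3 + 2*T^(3/2)) (N(T) = √(-1 + (4 + 2*T^(3/2))) = √(3 + 2*T^(3/2)))
N(a)/2 = √(3 + 2*30^(3/2))/2 = √(3 + 2*(30*√30))/2 = √(3 + 60*√30)/2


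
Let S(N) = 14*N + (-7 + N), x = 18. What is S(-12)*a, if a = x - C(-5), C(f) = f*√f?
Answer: -3366 - 935*I*√5 ≈ -3366.0 - 2090.7*I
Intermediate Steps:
C(f) = f^(3/2)
S(N) = -7 + 15*N
a = 18 + 5*I*√5 (a = 18 - (-5)^(3/2) = 18 - (-5)*I*√5 = 18 + 5*I*√5 ≈ 18.0 + 11.18*I)
S(-12)*a = (-7 + 15*(-12))*(18 + 5*I*√5) = (-7 - 180)*(18 + 5*I*√5) = -187*(18 + 5*I*√5) = -3366 - 935*I*√5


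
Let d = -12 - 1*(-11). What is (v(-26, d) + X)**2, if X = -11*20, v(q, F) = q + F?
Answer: 61009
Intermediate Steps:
d = -1 (d = -12 + 11 = -1)
v(q, F) = F + q
X = -220
(v(-26, d) + X)**2 = ((-1 - 26) - 220)**2 = (-27 - 220)**2 = (-247)**2 = 61009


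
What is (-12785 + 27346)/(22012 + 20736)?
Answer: 14561/42748 ≈ 0.34062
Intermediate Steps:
(-12785 + 27346)/(22012 + 20736) = 14561/42748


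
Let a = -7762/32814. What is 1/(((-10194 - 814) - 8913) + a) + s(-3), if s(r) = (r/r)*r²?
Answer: 2941613145/326847728 ≈ 9.0000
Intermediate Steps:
a = -3881/16407 (a = -7762*1/32814 = -3881/16407 ≈ -0.23655)
s(r) = r² (s(r) = 1*r² = r²)
1/(((-10194 - 814) - 8913) + a) + s(-3) = 1/(((-10194 - 814) - 8913) - 3881/16407) + (-3)² = 1/((-11008 - 8913) - 3881/16407) + 9 = 1/(-19921 - 3881/16407) + 9 = 1/(-326847728/16407) + 9 = -16407/326847728 + 9 = 2941613145/326847728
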